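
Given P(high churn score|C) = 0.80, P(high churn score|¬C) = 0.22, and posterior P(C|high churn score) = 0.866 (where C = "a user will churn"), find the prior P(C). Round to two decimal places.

Bayes' rule in odds form gives O(C|E) = O(C)·[P(E|C)/P(E|¬C)], hence O(C) = O(C|E)/LR.
Posterior odds = 0.866/(1−0.866) = 6.4627. LR = 0.80/0.22 = 3.6364.
Prior odds = 6.4627/3.6364 = 1.7772, so P(C) = 1.7772/(1+1.7772) ≈ 0.64.

P(C) = 0.64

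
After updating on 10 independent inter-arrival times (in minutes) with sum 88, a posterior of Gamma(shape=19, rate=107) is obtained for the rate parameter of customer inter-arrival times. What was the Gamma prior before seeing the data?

For an exponential likelihood with a Gamma(α, β) prior on the rate, n observations with total T give posterior Gamma(α+n, β+T).
So α = 19 − 10 = 9 and β = 107 − 88 = 19.

Gamma(shape=9, rate=19)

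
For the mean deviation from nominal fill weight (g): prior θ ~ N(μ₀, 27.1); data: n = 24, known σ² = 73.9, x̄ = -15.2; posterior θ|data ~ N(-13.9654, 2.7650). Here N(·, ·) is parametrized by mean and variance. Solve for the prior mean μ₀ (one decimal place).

With known observation variance, the Normal–Normal posterior has precision τ_n = τ₀ + n/σ² and mean μ_n = (τ₀μ₀ + (n/σ²)x̄)/τ_n.
Here τ₀ = 1/27.1 = 0.036900 and τ_data = 24/73.9 = 0.324763, so τ_n = 0.361663.
Rearranging for μ₀: μ₀ = (μ_n·τ_n − τ_data·x̄)/τ₀ = (-13.9654·0.361663 − 0.324763·-15.2) / 0.036900 = -0.114371/0.036900 ≈ -3.1.

μ₀ = -3.1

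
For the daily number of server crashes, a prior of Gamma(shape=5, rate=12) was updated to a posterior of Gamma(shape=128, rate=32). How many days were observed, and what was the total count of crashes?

n = 20 days with total 123 crashes

A Gamma(α, β) prior (rate parametrization) on a Poisson rate with n observations summing to S gives posterior Gamma(α+S, β+n).
Matching: Σxᵢ = 128 − 5 = 123 and n = 32 − 12 = 20.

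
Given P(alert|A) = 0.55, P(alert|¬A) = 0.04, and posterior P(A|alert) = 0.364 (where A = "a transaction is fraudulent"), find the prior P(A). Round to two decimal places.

In odds form, posterior odds = prior odds × likelihood ratio, so prior odds = posterior odds ÷ LR.
Posterior odds = 0.364/(1−0.364) = 0.5723. LR = 0.55/0.04 = 13.7500.
Prior odds = 0.5723/13.7500 = 0.0416, so P(A) = 0.0416/(1+0.0416) ≈ 0.04.

P(A) = 0.04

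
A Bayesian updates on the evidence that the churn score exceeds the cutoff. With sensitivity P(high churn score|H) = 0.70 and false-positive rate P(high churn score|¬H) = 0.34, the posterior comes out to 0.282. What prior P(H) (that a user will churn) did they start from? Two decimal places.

P(H) = 0.16

In odds form, posterior odds = prior odds × likelihood ratio, so prior odds = posterior odds ÷ LR.
Posterior odds = 0.282/(1−0.282) = 0.3928. LR = 0.70/0.34 = 2.0588.
Prior odds = 0.3928/2.0588 = 0.1908, so P(H) = 0.1908/(1+0.1908) ≈ 0.16.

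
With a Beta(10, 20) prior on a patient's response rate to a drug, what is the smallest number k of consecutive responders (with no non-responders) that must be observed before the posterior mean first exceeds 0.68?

After k responders and 0 non-responders the posterior is Beta(10+k, 20), with mean (10+k)/(10+20+k).
Set (10+k)/(30+k) > 0.68 and solve: k > (0.68·30 − 10)/(1 − 0.68) = 32.500.
The smallest integer exceeding 32.500 is 33.

k = 33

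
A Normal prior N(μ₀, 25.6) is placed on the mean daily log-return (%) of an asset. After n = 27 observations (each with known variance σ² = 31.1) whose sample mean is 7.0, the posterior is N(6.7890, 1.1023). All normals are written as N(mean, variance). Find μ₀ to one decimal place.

μ₀ = 2.1

The posterior mean is a precision-weighted average: μ_n = (τ₀μ₀ + τ_data·x̄)/(τ₀+τ_data), with τ₀=1/σ₀² and τ_data=n/σ².
Here τ₀ = 1/25.6 = 0.039062 and τ_data = 27/31.1 = 0.868167, so τ_n = 0.907229.
Rearranging for μ₀: μ₀ = (μ_n·τ_n − τ_data·x̄)/τ₀ = (6.7890·0.907229 − 0.868167·7.0) / 0.039062 = 0.082009/0.039062 ≈ 2.1.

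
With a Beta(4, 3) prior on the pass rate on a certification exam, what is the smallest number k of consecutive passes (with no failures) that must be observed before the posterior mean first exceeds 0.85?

k = 14

After k passes and 0 failures the posterior is Beta(4+k, 3), with mean (4+k)/(4+3+k).
Set (4+k)/(7+k) > 0.85 and solve: k > (0.85·7 − 4)/(1 − 0.85) = 13.000.
The smallest integer exceeding 13.000 is 14.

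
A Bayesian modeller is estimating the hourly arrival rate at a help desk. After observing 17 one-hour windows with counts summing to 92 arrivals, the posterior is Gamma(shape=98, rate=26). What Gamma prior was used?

Gamma(shape=6, rate=9)

Gamma–Poisson conjugacy: posterior shape = α + Σxᵢ, posterior rate = β + n.
So α = 98 − 92 = 6 and β = 26 − 17 = 9.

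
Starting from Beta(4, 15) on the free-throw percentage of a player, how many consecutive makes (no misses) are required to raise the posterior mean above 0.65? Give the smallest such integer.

After k makes and 0 misses the posterior is Beta(4+k, 15), with mean (4+k)/(4+15+k).
Set (4+k)/(19+k) > 0.65 and solve: k > (0.65·19 − 4)/(1 − 0.65) = 23.857.
The smallest integer exceeding 23.857 is 24.

k = 24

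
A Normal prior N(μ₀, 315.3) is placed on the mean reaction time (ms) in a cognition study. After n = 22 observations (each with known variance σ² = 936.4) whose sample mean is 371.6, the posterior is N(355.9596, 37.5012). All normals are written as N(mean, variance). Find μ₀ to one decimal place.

μ₀ = 240.1

The posterior mean is a precision-weighted average: μ_n = (τ₀μ₀ + τ_data·x̄)/(τ₀+τ_data), with τ₀=1/σ₀² and τ_data=n/σ².
Here τ₀ = 1/315.3 = 0.003172 and τ_data = 22/936.4 = 0.023494, so τ_n = 0.026666.
Rearranging for μ₀: μ₀ = (μ_n·τ_n − τ_data·x̄)/τ₀ = (355.9596·0.026666 − 0.023494·371.6) / 0.003172 = 0.761648/0.003172 ≈ 240.1.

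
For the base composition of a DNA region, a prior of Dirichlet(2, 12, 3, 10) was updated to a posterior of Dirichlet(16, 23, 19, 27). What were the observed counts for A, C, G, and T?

For a Dirichlet(α) prior with multinomial counts c, the posterior is Dirichlet(α + c) componentwise.
Counts are posterior − prior componentwise: 16−2=14, 23−12=11, 19−3=16, 27−10=17.

counts (14, 11, 16, 17)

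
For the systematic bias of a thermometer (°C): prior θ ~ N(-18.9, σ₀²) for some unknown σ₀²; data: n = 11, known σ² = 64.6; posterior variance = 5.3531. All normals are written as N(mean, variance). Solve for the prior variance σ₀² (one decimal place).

For the Normal–Normal model with known σ², precisions add: τ_n = τ₀ + n/σ².
So 1/σ₀² = 1/5.3531 − 11/64.6 = 0.186808 − 0.170279 = 0.016529.
Hence σ₀² = 1/0.016529 ≈ 60.5.

σ₀² = 60.5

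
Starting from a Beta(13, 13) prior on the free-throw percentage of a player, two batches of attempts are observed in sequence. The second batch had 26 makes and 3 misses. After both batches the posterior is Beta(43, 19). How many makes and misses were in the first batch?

Sequential conjugate updates are equivalent to a single update on the pooled data, so total successes = posterior α − prior α and total failures = posterior β − prior β.
Total across both batches: 43−13=30 makes, 19−13=6 misses.
Subtract the second batch: 30−26=4 makes and 6−3=3 misses.

4 makes and 3 misses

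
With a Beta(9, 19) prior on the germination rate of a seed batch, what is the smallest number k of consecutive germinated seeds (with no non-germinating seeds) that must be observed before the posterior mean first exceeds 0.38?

k = 3

After k germinated seeds and 0 non-germinating seeds the posterior is Beta(9+k, 19), with mean (9+k)/(9+19+k).
Set (9+k)/(28+k) > 0.38 and solve: k > (0.38·28 − 9)/(1 − 0.38) = 2.645.
The smallest integer exceeding 2.645 is 3.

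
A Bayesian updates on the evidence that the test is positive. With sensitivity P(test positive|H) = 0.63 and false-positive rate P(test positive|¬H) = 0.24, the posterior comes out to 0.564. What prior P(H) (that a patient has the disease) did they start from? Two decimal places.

Bayes' rule in odds form gives O(H|E) = O(H)·[P(E|H)/P(E|¬H)], hence O(H) = O(H|E)/LR.
Posterior odds = 0.564/(1−0.564) = 1.2936. LR = 0.63/0.24 = 2.6250.
Prior odds = 1.2936/2.6250 = 0.4928, so P(H) = 0.4928/(1+0.4928) ≈ 0.33.

P(H) = 0.33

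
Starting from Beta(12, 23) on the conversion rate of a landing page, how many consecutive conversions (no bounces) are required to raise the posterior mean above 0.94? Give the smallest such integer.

After k conversions and 0 bounces the posterior is Beta(12+k, 23), with mean (12+k)/(12+23+k).
Set (12+k)/(35+k) > 0.94 and solve: k > (0.94·35 − 12)/(1 − 0.94) = 348.333.
The smallest integer exceeding 348.333 is 349, and checking k=349: (361)/(384) = 0.9401 > 0.94.

k = 349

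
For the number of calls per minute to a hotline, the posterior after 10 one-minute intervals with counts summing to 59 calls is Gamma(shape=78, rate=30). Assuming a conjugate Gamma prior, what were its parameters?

Gamma–Poisson conjugacy: posterior shape = α + Σxᵢ, posterior rate = β + n.
So α = 78 − 59 = 19 and β = 30 − 10 = 20.

Gamma(shape=19, rate=20)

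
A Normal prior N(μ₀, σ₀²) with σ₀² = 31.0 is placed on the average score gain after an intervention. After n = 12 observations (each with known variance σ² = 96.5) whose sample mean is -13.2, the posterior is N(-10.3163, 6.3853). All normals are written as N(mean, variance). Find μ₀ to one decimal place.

μ₀ = 0.8

The posterior mean is a precision-weighted average: μ_n = (τ₀μ₀ + τ_data·x̄)/(τ₀+τ_data), with τ₀=1/σ₀² and τ_data=n/σ².
Here τ₀ = 1/31.0 = 0.032258 and τ_data = 12/96.5 = 0.124352, so τ_n = 0.156610.
Rearranging for μ₀: μ₀ = (μ_n·τ_n − τ_data·x̄)/τ₀ = (-10.3163·0.156610 − 0.124352·-13.2) / 0.032258 = 0.025811/0.032258 ≈ 0.8.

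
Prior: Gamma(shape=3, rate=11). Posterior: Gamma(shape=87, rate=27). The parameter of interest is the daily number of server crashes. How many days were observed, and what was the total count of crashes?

n = 16 days with total 84 crashes

A Gamma(α, β) prior (rate parametrization) on a Poisson rate with n observations summing to S gives posterior Gamma(α+S, β+n).
Matching: Σxᵢ = 87 − 3 = 84 and n = 27 − 11 = 16.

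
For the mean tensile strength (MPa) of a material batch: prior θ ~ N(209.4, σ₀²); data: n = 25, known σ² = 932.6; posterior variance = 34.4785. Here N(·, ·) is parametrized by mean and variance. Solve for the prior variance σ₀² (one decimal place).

σ₀² = 455.2

For the Normal–Normal model with known σ², precisions add: τ_n = τ₀ + n/σ².
So 1/σ₀² = 1/34.4785 − 25/932.6 = 0.029004 − 0.026807 = 0.002197.
Hence σ₀² = 1/0.002197 ≈ 455.2.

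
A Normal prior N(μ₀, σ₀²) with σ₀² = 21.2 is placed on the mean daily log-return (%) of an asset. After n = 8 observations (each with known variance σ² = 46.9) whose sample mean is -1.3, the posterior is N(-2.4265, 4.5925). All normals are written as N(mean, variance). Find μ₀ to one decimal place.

μ₀ = -6.5

With known observation variance, the Normal–Normal posterior has precision τ_n = τ₀ + n/σ² and mean μ_n = (τ₀μ₀ + (n/σ²)x̄)/τ_n.
Here τ₀ = 1/21.2 = 0.047170 and τ_data = 8/46.9 = 0.170576, so τ_n = 0.217746.
Rearranging for μ₀: μ₀ = (μ_n·τ_n − τ_data·x̄)/τ₀ = (-2.4265·0.217746 − 0.170576·-1.3) / 0.047170 = -0.306612/0.047170 ≈ -6.5.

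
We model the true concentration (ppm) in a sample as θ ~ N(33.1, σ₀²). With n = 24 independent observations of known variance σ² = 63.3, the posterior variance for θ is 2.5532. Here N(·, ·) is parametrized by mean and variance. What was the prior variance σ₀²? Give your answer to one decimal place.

σ₀² = 79.9

Posterior precision equals prior precision plus data precision: 1/σ_n² = 1/σ₀² + n/σ².
So 1/σ₀² = 1/2.5532 − 24/63.3 = 0.391665 − 0.379147 = 0.012518.
Hence σ₀² = 1/0.012518 ≈ 79.9.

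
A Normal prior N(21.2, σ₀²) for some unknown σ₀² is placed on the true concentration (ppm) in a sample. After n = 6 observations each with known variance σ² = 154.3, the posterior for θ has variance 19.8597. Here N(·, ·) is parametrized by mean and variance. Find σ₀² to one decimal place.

Posterior precision equals prior precision plus data precision: 1/σ_n² = 1/σ₀² + n/σ².
So 1/σ₀² = 1/19.8597 − 6/154.3 = 0.050353 − 0.038885 = 0.011468.
Hence σ₀² = 1/0.011468 ≈ 87.2.

σ₀² = 87.2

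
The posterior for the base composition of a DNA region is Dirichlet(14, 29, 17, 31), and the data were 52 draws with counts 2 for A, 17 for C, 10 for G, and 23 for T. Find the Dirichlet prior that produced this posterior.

For a Dirichlet(α) prior with multinomial counts c, the posterior is Dirichlet(α + c) componentwise.
Subtract each count from the matching posterior parameter: 14−2=12, 29−17=12, 17−10=7, 31−23=8.

Dirichlet(12, 12, 7, 8)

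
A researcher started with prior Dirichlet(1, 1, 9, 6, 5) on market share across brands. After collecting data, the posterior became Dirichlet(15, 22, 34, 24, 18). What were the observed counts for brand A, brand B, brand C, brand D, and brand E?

For a Dirichlet(α) prior with multinomial counts c, the posterior is Dirichlet(α + c) componentwise.
Counts are posterior − prior componentwise: 15−1=14, 22−1=21, 34−9=25, 24−6=18, 18−5=13.

counts (14, 21, 25, 18, 13)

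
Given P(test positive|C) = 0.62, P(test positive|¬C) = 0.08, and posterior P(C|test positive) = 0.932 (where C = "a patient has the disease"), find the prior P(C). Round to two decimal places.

Bayes' rule in odds form gives O(C|E) = O(C)·[P(E|C)/P(E|¬C)], hence O(C) = O(C|E)/LR.
Posterior odds = 0.932/(1−0.932) = 13.7059. LR = 0.62/0.08 = 7.7500.
Prior odds = 13.7059/7.7500 = 1.7685, so P(C) = 1.7685/(1+1.7685) ≈ 0.64.

P(C) = 0.64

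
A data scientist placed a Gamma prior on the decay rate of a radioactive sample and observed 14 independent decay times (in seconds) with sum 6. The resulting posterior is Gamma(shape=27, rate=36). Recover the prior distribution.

For an exponential likelihood with a Gamma(α, β) prior on the rate, n observations with total T give posterior Gamma(α+n, β+T).
So α = 27 − 14 = 13 and β = 36 − 6 = 30.

Gamma(shape=13, rate=30)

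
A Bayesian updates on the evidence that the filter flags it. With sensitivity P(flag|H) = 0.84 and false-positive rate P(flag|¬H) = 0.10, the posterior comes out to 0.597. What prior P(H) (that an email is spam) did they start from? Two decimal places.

P(H) = 0.15

In odds form, posterior odds = prior odds × likelihood ratio, so prior odds = posterior odds ÷ LR.
Posterior odds = 0.597/(1−0.597) = 1.4814. LR = 0.84/0.10 = 8.4000.
Prior odds = 1.4814/8.4000 = 0.1764, so P(H) = 0.1764/(1+0.1764) ≈ 0.15.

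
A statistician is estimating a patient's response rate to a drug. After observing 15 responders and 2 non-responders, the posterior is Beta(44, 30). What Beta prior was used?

Beta(29, 28)

Beta is conjugate to the binomial likelihood: posterior = Beta(a+s, b+f).
So a = 44 − 15 = 29 and b = 30 − 2 = 28.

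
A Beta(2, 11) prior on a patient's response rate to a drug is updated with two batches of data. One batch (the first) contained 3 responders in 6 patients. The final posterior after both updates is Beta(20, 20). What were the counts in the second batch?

Because Beta–binomial updating is additive in the counts, the combined data contributed (α_post−α_prior, β_post−β_prior) successes and failures.
Total across both batches: 20−2=18 responders, 20−11=9 non-responders.
Subtract the first batch: 18−3=15 responders and 9−3=6 non-responders.

15 responders and 6 non-responders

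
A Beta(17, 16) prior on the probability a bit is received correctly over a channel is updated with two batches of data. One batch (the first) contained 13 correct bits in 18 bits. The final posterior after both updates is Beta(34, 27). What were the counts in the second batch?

4 correct bits and 6 errors

Sequential conjugate updates are equivalent to a single update on the pooled data, so total successes = posterior α − prior α and total failures = posterior β − prior β.
Total across both batches: 34−17=17 correct bits, 27−16=11 errors.
Subtract the first batch: 17−13=4 correct bits and 11−5=6 errors.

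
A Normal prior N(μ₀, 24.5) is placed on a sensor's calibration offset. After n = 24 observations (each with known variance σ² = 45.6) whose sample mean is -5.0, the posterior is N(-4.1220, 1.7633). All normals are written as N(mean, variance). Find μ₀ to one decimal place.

The posterior mean is a precision-weighted average: μ_n = (τ₀μ₀ + τ_data·x̄)/(τ₀+τ_data), with τ₀=1/σ₀² and τ_data=n/σ².
Here τ₀ = 1/24.5 = 0.040816 and τ_data = 24/45.6 = 0.526316, so τ_n = 0.567132.
Rearranging for μ₀: μ₀ = (μ_n·τ_n − τ_data·x̄)/τ₀ = (-4.1220·0.567132 − 0.526316·-5.0) / 0.040816 = 0.293862/0.040816 ≈ 7.2.

μ₀ = 7.2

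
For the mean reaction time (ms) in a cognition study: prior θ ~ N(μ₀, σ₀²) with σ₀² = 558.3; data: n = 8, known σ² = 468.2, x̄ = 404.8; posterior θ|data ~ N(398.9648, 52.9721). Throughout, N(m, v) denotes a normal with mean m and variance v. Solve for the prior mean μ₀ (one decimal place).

The posterior mean is a precision-weighted average: μ_n = (τ₀μ₀ + τ_data·x̄)/(τ₀+τ_data), with τ₀=1/σ₀² and τ_data=n/σ².
Here τ₀ = 1/558.3 = 0.001791 and τ_data = 8/468.2 = 0.017087, so τ_n = 0.018878.
Rearranging for μ₀: μ₀ = (μ_n·τ_n − τ_data·x̄)/τ₀ = (398.9648·0.018878 − 0.017087·404.8) / 0.001791 = 0.614840/0.001791 ≈ 343.3.

μ₀ = 343.3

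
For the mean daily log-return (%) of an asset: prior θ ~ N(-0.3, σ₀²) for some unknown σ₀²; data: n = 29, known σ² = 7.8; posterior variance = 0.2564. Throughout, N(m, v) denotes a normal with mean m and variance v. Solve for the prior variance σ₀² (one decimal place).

σ₀² = 5.5

Posterior precision equals prior precision plus data precision: 1/σ_n² = 1/σ₀² + n/σ².
So 1/σ₀² = 1/0.2564 − 29/7.8 = 3.900156 − 3.717949 = 0.182207.
Hence σ₀² = 1/0.182207 ≈ 5.5.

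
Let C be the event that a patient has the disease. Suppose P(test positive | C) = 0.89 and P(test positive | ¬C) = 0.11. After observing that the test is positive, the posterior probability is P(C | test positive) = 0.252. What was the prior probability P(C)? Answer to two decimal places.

In odds form, posterior odds = prior odds × likelihood ratio, so prior odds = posterior odds ÷ LR.
Posterior odds = 0.252/(1−0.252) = 0.3369. LR = 0.89/0.11 = 8.0909.
Prior odds = 0.3369/8.0909 = 0.0416, so P(C) = 0.0416/(1+0.0416) ≈ 0.04.

P(C) = 0.04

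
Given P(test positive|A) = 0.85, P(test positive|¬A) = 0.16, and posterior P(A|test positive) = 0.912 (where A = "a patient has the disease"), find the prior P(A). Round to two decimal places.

In odds form, posterior odds = prior odds × likelihood ratio, so prior odds = posterior odds ÷ LR.
Posterior odds = 0.912/(1−0.912) = 10.3636. LR = 0.85/0.16 = 5.3125.
Prior odds = 10.3636/5.3125 = 1.9508, so P(A) = 1.9508/(1+1.9508) ≈ 0.66.

P(A) = 0.66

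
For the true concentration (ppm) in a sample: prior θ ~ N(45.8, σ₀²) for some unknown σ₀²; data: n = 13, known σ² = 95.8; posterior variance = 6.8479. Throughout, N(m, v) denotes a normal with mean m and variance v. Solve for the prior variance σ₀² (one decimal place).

σ₀² = 96.8

For the Normal–Normal model with known σ², precisions add: τ_n = τ₀ + n/σ².
So 1/σ₀² = 1/6.8479 − 13/95.8 = 0.146030 − 0.135699 = 0.010331.
Hence σ₀² = 1/0.010331 ≈ 96.8.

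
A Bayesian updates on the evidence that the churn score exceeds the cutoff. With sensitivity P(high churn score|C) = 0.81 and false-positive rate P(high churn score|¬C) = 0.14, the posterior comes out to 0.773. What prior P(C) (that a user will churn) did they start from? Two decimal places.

Bayes' rule in odds form gives O(C|E) = O(C)·[P(E|C)/P(E|¬C)], hence O(C) = O(C|E)/LR.
Posterior odds = 0.773/(1−0.773) = 3.4053. LR = 0.81/0.14 = 5.7857.
Prior odds = 3.4053/5.7857 = 0.5886, so P(C) = 0.5886/(1+0.5886) ≈ 0.37.

P(C) = 0.37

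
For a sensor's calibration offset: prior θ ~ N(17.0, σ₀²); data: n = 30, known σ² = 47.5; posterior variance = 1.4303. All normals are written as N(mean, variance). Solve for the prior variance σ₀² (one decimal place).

σ₀² = 14.8

For the Normal–Normal model with known σ², precisions add: τ_n = τ₀ + n/σ².
So 1/σ₀² = 1/1.4303 − 30/47.5 = 0.699154 − 0.631579 = 0.067575.
Hence σ₀² = 1/0.067575 ≈ 14.8.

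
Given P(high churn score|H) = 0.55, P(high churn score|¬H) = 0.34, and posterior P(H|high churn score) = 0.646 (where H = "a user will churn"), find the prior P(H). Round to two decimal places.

Bayes' rule in odds form gives O(H|E) = O(H)·[P(E|H)/P(E|¬H)], hence O(H) = O(H|E)/LR.
Posterior odds = 0.646/(1−0.646) = 1.8249. LR = 0.55/0.34 = 1.6176.
Prior odds = 1.8249/1.6176 = 1.1282, so P(H) = 1.1282/(1+1.1282) ≈ 0.53.

P(H) = 0.53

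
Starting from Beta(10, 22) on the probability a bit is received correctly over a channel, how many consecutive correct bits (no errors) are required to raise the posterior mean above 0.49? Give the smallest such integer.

k = 12

After k correct bits and 0 errors the posterior is Beta(10+k, 22), with mean (10+k)/(10+22+k).
Set (10+k)/(32+k) > 0.49 and solve: k > (0.49·32 − 10)/(1 − 0.49) = 11.137.
The smallest integer exceeding 11.137 is 12, and checking k=12: (22)/(44) = 0.5000 > 0.49.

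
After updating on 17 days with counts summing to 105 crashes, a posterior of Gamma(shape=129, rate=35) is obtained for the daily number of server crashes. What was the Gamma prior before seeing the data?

Gamma–Poisson conjugacy: posterior shape = α + Σxᵢ, posterior rate = β + n.
So α = 129 − 105 = 24 and β = 35 − 17 = 18.

Gamma(shape=24, rate=18)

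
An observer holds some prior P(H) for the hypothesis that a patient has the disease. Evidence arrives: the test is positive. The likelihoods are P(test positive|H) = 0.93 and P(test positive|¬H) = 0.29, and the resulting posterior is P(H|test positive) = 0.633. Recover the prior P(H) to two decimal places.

In odds form, posterior odds = prior odds × likelihood ratio, so prior odds = posterior odds ÷ LR.
Posterior odds = 0.633/(1−0.633) = 1.7248. LR = 0.93/0.29 = 3.2069.
Prior odds = 1.7248/3.2069 = 0.5378, so P(H) = 0.5378/(1+0.5378) ≈ 0.35.

P(H) = 0.35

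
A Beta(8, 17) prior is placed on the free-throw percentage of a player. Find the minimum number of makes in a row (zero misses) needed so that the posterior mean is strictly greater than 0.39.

k = 3

After k makes and 0 misses the posterior is Beta(8+k, 17), with mean (8+k)/(8+17+k).
Set (8+k)/(25+k) > 0.39 and solve: k > (0.39·25 − 8)/(1 − 0.39) = 2.869.
The smallest integer exceeding 2.869 is 3.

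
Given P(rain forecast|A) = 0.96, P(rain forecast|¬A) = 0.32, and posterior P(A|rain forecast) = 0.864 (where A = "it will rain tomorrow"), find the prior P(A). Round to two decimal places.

P(A) = 0.68

In odds form, posterior odds = prior odds × likelihood ratio, so prior odds = posterior odds ÷ LR.
Posterior odds = 0.864/(1−0.864) = 6.3529. LR = 0.96/0.32 = 3.0000.
Prior odds = 6.3529/3.0000 = 2.1176, so P(A) = 2.1176/(1+2.1176) ≈ 0.68.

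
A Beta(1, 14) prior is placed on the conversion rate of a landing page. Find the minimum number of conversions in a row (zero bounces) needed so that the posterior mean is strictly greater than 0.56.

After k conversions and 0 bounces the posterior is Beta(1+k, 14), with mean (1+k)/(1+14+k).
Set (1+k)/(15+k) > 0.56 and solve: k > (0.56·15 − 1)/(1 − 0.56) = 16.818.
The smallest integer exceeding 16.818 is 17, and checking k=17: (18)/(32) = 0.5625 > 0.56.

k = 17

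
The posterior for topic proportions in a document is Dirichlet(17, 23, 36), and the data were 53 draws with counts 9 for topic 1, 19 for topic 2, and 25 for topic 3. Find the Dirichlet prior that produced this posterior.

For a Dirichlet(α) prior with multinomial counts c, the posterior is Dirichlet(α + c) componentwise.
Subtract each count from the matching posterior parameter: 17−9=8, 23−19=4, 36−25=11.

Dirichlet(8, 4, 11)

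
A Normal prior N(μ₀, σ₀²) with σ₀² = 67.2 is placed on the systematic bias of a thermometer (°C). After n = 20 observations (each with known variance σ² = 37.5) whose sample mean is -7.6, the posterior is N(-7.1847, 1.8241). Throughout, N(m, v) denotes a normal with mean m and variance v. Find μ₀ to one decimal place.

μ₀ = 7.7

With known observation variance, the Normal–Normal posterior has precision τ_n = τ₀ + n/σ² and mean μ_n = (τ₀μ₀ + (n/σ²)x̄)/τ_n.
Here τ₀ = 1/67.2 = 0.014881 and τ_data = 20/37.5 = 0.533333, so τ_n = 0.548214.
Rearranging for μ₀: μ₀ = (μ_n·τ_n − τ_data·x̄)/τ₀ = (-7.1847·0.548214 − 0.533333·-7.6) / 0.014881 = 0.114578/0.014881 ≈ 7.7.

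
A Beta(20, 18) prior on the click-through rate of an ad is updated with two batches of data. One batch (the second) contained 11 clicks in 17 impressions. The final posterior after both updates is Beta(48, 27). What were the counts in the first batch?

17 clicks and 3 non-clicks

Sequential conjugate updates are equivalent to a single update on the pooled data, so total successes = posterior α − prior α and total failures = posterior β − prior β.
Total across both batches: 48−20=28 clicks, 27−18=9 non-clicks.
Subtract the second batch: 28−11=17 clicks and 9−6=3 non-clicks.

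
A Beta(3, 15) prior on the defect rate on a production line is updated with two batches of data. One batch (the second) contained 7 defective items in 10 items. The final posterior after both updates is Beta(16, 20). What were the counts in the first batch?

Sequential conjugate updates are equivalent to a single update on the pooled data, so total successes = posterior α − prior α and total failures = posterior β − prior β.
Total across both batches: 16−3=13 defective items, 20−15=5 good items.
Subtract the second batch: 13−7=6 defective items and 5−3=2 good items.

6 defective items and 2 good items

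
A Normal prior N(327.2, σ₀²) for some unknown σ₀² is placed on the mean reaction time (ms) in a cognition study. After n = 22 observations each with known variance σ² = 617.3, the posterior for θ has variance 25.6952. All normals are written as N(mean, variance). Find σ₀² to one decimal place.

For the Normal–Normal model with known σ², precisions add: τ_n = τ₀ + n/σ².
So 1/σ₀² = 1/25.6952 − 22/617.3 = 0.038918 − 0.035639 = 0.003279.
Hence σ₀² = 1/0.003279 ≈ 305.0.

σ₀² = 305.0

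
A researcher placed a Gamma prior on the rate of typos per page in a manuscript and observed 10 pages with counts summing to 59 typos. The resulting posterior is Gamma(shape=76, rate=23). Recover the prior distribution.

A Gamma(α, β) prior (rate parametrization) on a Poisson rate with n observations summing to S gives posterior Gamma(α+S, β+n).
So α = 76 − 59 = 17 and β = 23 − 10 = 13.

Gamma(shape=17, rate=13)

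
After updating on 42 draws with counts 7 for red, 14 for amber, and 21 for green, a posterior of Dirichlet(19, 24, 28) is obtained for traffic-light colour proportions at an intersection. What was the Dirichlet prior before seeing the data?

For a Dirichlet(α) prior with multinomial counts c, the posterior is Dirichlet(α + c) componentwise.
Subtract each count from the matching posterior parameter: 19−7=12, 24−14=10, 28−21=7.

Dirichlet(12, 10, 7)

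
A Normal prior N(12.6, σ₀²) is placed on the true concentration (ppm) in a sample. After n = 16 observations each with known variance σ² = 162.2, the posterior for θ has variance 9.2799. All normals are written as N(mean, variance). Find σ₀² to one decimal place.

Posterior precision equals prior precision plus data precision: 1/σ_n² = 1/σ₀² + n/σ².
So 1/σ₀² = 1/9.2799 − 16/162.2 = 0.107760 − 0.098644 = 0.009116.
Hence σ₀² = 1/0.009116 ≈ 109.7.

σ₀² = 109.7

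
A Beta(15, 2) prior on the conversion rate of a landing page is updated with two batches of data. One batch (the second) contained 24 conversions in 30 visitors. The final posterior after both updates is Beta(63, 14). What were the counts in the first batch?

Sequential conjugate updates are equivalent to a single update on the pooled data, so total successes = posterior α − prior α and total failures = posterior β − prior β.
Total across both batches: 63−15=48 conversions, 14−2=12 bounces.
Subtract the second batch: 48−24=24 conversions and 12−6=6 bounces.

24 conversions and 6 bounces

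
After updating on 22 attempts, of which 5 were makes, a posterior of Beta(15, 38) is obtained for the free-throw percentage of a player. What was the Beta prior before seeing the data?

Beta is conjugate to the binomial likelihood: posterior = Beta(α+s, β+f).
So α = 15 − 5 = 10 and β = 38 − 17 = 21.

Beta(10, 21)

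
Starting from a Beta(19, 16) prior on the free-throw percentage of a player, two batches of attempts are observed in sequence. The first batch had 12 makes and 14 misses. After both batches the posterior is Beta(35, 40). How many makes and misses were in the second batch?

4 makes and 10 misses

Sequential conjugate updates are equivalent to a single update on the pooled data, so total successes = posterior α − prior α and total failures = posterior β − prior β.
Total across both batches: 35−19=16 makes, 40−16=24 misses.
Subtract the first batch: 16−12=4 makes and 24−14=10 misses.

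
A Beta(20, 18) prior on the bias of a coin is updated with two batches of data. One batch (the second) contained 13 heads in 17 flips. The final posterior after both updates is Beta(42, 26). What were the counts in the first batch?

Sequential conjugate updates are equivalent to a single update on the pooled data, so total successes = posterior α − prior α and total failures = posterior β − prior β.
Total across both batches: 42−20=22 heads, 26−18=8 tails.
Subtract the second batch: 22−13=9 heads and 8−4=4 tails.

9 heads and 4 tails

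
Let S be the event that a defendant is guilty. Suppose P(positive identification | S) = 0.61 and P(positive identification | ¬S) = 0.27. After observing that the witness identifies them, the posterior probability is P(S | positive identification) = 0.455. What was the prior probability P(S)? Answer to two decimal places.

P(S) = 0.27

Bayes' rule in odds form gives O(S|E) = O(S)·[P(E|S)/P(E|¬S)], hence O(S) = O(S|E)/LR.
Posterior odds = 0.455/(1−0.455) = 0.8349. LR = 0.61/0.27 = 2.2593.
Prior odds = 0.8349/2.2593 = 0.3695, so P(S) = 0.3695/(1+0.3695) ≈ 0.27.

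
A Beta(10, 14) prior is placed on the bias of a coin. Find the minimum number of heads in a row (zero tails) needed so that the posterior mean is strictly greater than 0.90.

After k heads and 0 tails the posterior is Beta(10+k, 14), with mean (10+k)/(10+14+k).
Set (10+k)/(24+k) > 0.90 and solve: k > (0.90·24 − 10)/(1 − 0.90) = 116.000.
The smallest integer exceeding 116.000 is 117.

k = 117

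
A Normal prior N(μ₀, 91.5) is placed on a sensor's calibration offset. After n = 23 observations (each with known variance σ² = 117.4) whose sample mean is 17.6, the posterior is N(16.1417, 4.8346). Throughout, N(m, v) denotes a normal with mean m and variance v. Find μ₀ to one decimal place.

With known observation variance, the Normal–Normal posterior has precision τ_n = τ₀ + n/σ² and mean μ_n = (τ₀μ₀ + (n/σ²)x̄)/τ_n.
Here τ₀ = 1/91.5 = 0.010929 and τ_data = 23/117.4 = 0.195911, so τ_n = 0.206840.
Rearranging for μ₀: μ₀ = (μ_n·τ_n − τ_data·x̄)/τ₀ = (16.1417·0.206840 − 0.195911·17.6) / 0.010929 = -0.109284/0.010929 ≈ -10.0.

μ₀ = -10.0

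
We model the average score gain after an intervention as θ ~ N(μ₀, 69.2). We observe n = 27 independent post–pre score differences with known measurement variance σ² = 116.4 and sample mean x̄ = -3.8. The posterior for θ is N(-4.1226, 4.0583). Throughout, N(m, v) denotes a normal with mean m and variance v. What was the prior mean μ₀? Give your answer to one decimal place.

The posterior mean is a precision-weighted average: μ_n = (τ₀μ₀ + τ_data·x̄)/(τ₀+τ_data), with τ₀=1/σ₀² and τ_data=n/σ².
Here τ₀ = 1/69.2 = 0.014451 and τ_data = 27/116.4 = 0.231959, so τ_n = 0.246410.
Rearranging for μ₀: μ₀ = (μ_n·τ_n − τ_data·x̄)/τ₀ = (-4.1226·0.246410 − 0.231959·-3.8) / 0.014451 = -0.134406/0.014451 ≈ -9.3.

μ₀ = -9.3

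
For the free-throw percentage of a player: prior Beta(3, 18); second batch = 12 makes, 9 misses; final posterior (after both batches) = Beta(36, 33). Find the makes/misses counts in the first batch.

21 makes and 6 misses

Because Beta–binomial updating is additive in the counts, the combined data contributed (α_post−α_prior, β_post−β_prior) successes and failures.
Total across both batches: 36−3=33 makes, 33−18=15 misses.
Subtract the second batch: 33−12=21 makes and 15−9=6 misses.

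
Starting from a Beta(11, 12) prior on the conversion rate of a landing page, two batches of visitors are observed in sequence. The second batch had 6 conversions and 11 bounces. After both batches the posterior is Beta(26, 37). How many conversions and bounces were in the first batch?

Because Beta–binomial updating is additive in the counts, the combined data contributed (α_post−α_prior, β_post−β_prior) successes and failures.
Total across both batches: 26−11=15 conversions, 37−12=25 bounces.
Subtract the second batch: 15−6=9 conversions and 25−11=14 bounces.

9 conversions and 14 bounces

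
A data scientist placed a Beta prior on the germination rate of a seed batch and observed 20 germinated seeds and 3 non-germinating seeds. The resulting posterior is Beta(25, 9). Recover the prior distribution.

Beta is conjugate to the binomial likelihood: posterior = Beta(a+s, b+f).
Subtract the data counts: 25−20=5, 9−3=6.

Beta(5, 6)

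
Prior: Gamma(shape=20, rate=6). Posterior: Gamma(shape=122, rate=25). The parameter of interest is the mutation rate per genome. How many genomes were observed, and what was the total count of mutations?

A Gamma(α, β) prior (rate parametrization) on a Poisson rate with n observations summing to S gives posterior Gamma(α+S, β+n).
Matching: Σxᵢ = 122 − 20 = 102 and n = 25 − 6 = 19.

n = 19 genomes with total 102 mutations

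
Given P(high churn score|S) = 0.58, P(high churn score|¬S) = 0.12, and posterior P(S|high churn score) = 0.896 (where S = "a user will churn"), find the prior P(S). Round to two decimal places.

P(S) = 0.64

In odds form, posterior odds = prior odds × likelihood ratio, so prior odds = posterior odds ÷ LR.
Posterior odds = 0.896/(1−0.896) = 8.6154. LR = 0.58/0.12 = 4.8333.
Prior odds = 8.6154/4.8333 = 1.7825, so P(S) = 1.7825/(1+1.7825) ≈ 0.64.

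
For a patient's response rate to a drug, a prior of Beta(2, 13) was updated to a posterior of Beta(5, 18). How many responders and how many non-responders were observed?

Under Beta–binomial conjugacy the posterior parameters are (a+s, b+f).
So s = 5 − 2 = 3 and f = 18 − 13 = 5.

3 responders and 5 non-responders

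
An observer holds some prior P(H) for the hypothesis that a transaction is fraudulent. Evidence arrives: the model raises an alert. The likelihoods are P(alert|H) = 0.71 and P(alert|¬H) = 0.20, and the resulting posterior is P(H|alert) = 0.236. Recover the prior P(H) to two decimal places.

P(H) = 0.08

In odds form, posterior odds = prior odds × likelihood ratio, so prior odds = posterior odds ÷ LR.
Posterior odds = 0.236/(1−0.236) = 0.3089. LR = 0.71/0.20 = 3.5500.
Prior odds = 0.3089/3.5500 = 0.0870, so P(H) = 0.0870/(1+0.0870) ≈ 0.08.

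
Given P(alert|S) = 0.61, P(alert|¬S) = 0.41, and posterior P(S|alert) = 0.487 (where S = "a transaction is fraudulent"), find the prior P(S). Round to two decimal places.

P(S) = 0.39

In odds form, posterior odds = prior odds × likelihood ratio, so prior odds = posterior odds ÷ LR.
Posterior odds = 0.487/(1−0.487) = 0.9493. LR = 0.61/0.41 = 1.4878.
Prior odds = 0.9493/1.4878 = 0.6381, so P(S) = 0.6381/(1+0.6381) ≈ 0.39.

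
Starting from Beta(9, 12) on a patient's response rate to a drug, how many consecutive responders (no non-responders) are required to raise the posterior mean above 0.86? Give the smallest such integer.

k = 65

After k responders and 0 non-responders the posterior is Beta(9+k, 12), with mean (9+k)/(9+12+k).
Set (9+k)/(21+k) > 0.86 and solve: k > (0.86·21 − 9)/(1 − 0.86) = 64.714.
The smallest integer exceeding 64.714 is 65, and checking k=65: (74)/(86) = 0.8605 > 0.86.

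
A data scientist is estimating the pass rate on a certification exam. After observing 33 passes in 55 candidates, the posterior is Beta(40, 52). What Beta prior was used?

Under Beta–binomial conjugacy the posterior parameters are (α+s, β+f).
Subtract the data counts: 40−33=7, 52−22=30.

Beta(7, 30)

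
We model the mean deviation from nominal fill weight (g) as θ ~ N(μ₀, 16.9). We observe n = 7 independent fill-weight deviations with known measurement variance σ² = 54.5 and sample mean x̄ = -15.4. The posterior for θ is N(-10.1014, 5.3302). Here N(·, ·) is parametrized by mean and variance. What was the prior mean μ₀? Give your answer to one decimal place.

μ₀ = 1.4

The posterior mean is a precision-weighted average: μ_n = (τ₀μ₀ + τ_data·x̄)/(τ₀+τ_data), with τ₀=1/σ₀² and τ_data=n/σ².
Here τ₀ = 1/16.9 = 0.059172 and τ_data = 7/54.5 = 0.128440, so τ_n = 0.187612.
Rearranging for μ₀: μ₀ = (μ_n·τ_n − τ_data·x̄)/τ₀ = (-10.1014·0.187612 − 0.128440·-15.4) / 0.059172 = 0.082832/0.059172 ≈ 1.4.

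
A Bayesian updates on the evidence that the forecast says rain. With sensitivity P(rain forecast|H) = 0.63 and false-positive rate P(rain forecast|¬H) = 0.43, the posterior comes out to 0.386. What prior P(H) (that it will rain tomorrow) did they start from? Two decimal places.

P(H) = 0.30

Bayes' rule in odds form gives O(H|E) = O(H)·[P(E|H)/P(E|¬H)], hence O(H) = O(H|E)/LR.
Posterior odds = 0.386/(1−0.386) = 0.6287. LR = 0.63/0.43 = 1.4651.
Prior odds = 0.6287/1.4651 = 0.4291, so P(H) = 0.4291/(1+0.4291) ≈ 0.30.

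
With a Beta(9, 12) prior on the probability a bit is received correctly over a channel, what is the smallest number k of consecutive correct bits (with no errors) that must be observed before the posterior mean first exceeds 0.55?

After k correct bits and 0 errors the posterior is Beta(9+k, 12), with mean (9+k)/(9+12+k).
Set (9+k)/(21+k) > 0.55 and solve: k > (0.55·21 − 9)/(1 − 0.55) = 5.667.
The smallest integer exceeding 5.667 is 6, and checking k=6: (15)/(27) = 0.5556 > 0.55.

k = 6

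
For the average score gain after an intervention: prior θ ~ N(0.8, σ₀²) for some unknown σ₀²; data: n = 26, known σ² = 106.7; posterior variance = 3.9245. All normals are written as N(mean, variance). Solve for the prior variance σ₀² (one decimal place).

σ₀² = 89.8

Posterior precision equals prior precision plus data precision: 1/σ_n² = 1/σ₀² + n/σ².
So 1/σ₀² = 1/3.9245 − 26/106.7 = 0.254810 − 0.243674 = 0.011136.
Hence σ₀² = 1/0.011136 ≈ 89.8.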